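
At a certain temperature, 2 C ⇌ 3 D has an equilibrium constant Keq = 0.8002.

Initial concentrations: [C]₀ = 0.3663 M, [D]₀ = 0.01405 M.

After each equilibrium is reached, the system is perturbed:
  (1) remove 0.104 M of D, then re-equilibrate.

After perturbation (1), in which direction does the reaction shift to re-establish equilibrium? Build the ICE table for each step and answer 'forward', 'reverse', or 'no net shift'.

Direction: forward

Q₀ = 2.0671e-05 vs Keq = 0.8002 ⇒ Q<K, forward
Step 1:
                   C          D
  init        0.3663    0.01405
  Δ          -0.1873     0.2809
  eq           0.179     0.2949
  solve Keq expr → x = 0.09363; check Q = 0.8002
Then remove 0.104 M of D.
Step 2:
                   C          D
  init         0.179     0.1909
  Δ         -0.03935    0.05903
  eq          0.1397       0.25
  solve Keq expr → x = 0.01968; check Q = 0.8002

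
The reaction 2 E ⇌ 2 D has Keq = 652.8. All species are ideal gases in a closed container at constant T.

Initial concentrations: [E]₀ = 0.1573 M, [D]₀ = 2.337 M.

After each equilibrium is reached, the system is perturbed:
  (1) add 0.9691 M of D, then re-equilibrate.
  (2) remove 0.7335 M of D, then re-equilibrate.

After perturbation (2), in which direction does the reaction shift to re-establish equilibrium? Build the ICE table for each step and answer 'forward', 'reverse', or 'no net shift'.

Q₀ = 220.7 vs Keq = 652.8 ⇒ Q<K, forward
Step 1:
                    E           D
  init         0.1573       2.337
  Δ          -0.06335     0.06335
  eq          0.09395         2.4
  solve Keq expr → x = 0.03168; check Q = 652.8
Then add 0.9691 M of D.
Step 2:
                    E           D
  init        0.09395       3.369
  Δ            0.0365     -0.0365
  eq           0.1304       3.333
  solve Keq expr → x = -0.01825; check Q = 652.8
Then remove 0.7335 M of D.
Step 3:
                    E           D
  init         0.1304       2.599
  Δ          -0.02763     0.02763
  eq           0.1028       2.627
  solve Keq expr → x = 0.01381; check Q = 652.8

Direction: forward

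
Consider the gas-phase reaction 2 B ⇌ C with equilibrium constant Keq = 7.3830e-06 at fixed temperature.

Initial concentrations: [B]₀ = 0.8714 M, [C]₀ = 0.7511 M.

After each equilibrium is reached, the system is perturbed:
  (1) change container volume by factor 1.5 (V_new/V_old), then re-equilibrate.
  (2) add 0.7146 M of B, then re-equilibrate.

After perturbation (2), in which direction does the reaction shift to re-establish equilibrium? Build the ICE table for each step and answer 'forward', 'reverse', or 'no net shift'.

Direction: forward

Q₀ = 0.9892 vs Keq = 7.3830e-06 ⇒ Q>K, reverse
Step 1:
                   B          C
  Initial     0.8714     0.7511
  Change       1.502    -0.7511
  Equil        2.374 4.1593e-05
  solve Keq expr → x = -0.7511; check Q = 7.3830e-06
Then change container volume by factor 1.5 (V_new/V_old).
Step 2:
                   B          C
  Initial      1.582 2.7728e-05
  Change  1.8485e-05 -9.2424e-06
  Equil        1.582 1.8486e-05
  solve Keq expr → x = -9.2424e-06; check Q = 7.3830e-06
Then add 0.7146 M of B.
Step 3:
                   B          C
  Initial      2.297 1.8486e-05
  Change  -4.0931e-05 2.0466e-05
  Equil        2.297 3.8952e-05
  solve Keq expr → x = 2.0466e-05; check Q = 7.3830e-06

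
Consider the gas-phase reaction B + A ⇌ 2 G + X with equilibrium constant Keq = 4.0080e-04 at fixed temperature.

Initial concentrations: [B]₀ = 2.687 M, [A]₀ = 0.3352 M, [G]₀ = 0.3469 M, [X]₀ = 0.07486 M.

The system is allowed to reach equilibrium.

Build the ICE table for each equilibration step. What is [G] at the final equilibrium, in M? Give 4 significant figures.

[G]_eq = 0.2161 M

Q₀ = 0.01 vs Keq = 4.0080e-04 ⇒ Q>K, reverse
Step 1:
                    B           A           G           X
  init          2.687      0.3352      0.3469     0.07486
  Δ            0.0654      0.0654     -0.1308     -0.0654
  eq            2.752      0.4006      0.2161    0.009463
  solve Keq expr → x = -0.0654; check Q = 4.0080e-04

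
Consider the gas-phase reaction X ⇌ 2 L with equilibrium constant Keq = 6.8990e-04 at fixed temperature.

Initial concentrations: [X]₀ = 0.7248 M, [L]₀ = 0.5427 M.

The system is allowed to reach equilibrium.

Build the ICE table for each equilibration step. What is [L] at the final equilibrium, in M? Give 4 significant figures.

Q₀ = 0.4064 vs Keq = 6.8990e-04 ⇒ Q>K, reverse
Step 1:
                    X           L
  I            0.7248      0.5427
  C            0.2583     -0.5167
  E            0.9831     0.02604
  solve Keq expr → x = -0.2583; check Q = 6.8990e-04

[L]_eq = 0.02604 M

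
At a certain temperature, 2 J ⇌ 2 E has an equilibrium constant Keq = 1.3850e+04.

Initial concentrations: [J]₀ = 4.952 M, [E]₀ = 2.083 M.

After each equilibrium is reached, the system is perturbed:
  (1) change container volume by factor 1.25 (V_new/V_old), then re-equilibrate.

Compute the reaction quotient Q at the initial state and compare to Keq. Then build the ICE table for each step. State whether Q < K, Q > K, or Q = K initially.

Q₀ = 0.1769; Q < K (proceeds forward)

Q₀ = 0.1769 vs Keq = 1.3850e+04 ⇒ Q<K, forward
Step 1:
                    J           E
  init          4.952       2.083
  Δ            -4.893       4.893
  eq          0.05927       6.976
  solve Keq expr → x = 2.446; check Q = 1.3850e+04
Then change container volume by factor 1.25 (V_new/V_old).
Step 2:
                    J           E
  init        0.04742       5.581
  Δ                 0           0
  eq          0.04742       5.581
  solve Keq expr → x = 0; check Q = 1.3850e+04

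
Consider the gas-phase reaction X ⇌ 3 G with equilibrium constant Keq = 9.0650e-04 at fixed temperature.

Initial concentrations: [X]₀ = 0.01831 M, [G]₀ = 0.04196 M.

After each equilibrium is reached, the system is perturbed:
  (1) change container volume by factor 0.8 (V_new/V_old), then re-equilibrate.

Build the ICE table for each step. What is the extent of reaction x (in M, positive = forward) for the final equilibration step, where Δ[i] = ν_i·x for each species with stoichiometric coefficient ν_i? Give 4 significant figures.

Q₀ = 0.004035 vs Keq = 9.0650e-04 ⇒ Q>K, reverse
Step 1:
                   X          G
  I          0.01831    0.04196
  C         0.004798   -0.01439
  E          0.02311    0.02757
  solve Keq expr → x = -0.004798; check Q = 9.0650e-04
Then change container volume by factor 0.8 (V_new/V_old).
Step 2:
                   X          G
  I          0.02888    0.03446
  C         0.001427  -0.004282
  E          0.03031    0.03018
  solve Keq expr → x = -0.001427; check Q = 9.0650e-04

x = -0.001427 M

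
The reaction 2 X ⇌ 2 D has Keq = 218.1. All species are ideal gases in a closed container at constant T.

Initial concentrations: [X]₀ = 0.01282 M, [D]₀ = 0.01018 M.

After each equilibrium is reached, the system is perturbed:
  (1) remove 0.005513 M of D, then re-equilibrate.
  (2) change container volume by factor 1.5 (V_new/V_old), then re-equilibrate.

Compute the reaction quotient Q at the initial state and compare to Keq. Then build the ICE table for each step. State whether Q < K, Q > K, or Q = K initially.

Q₀ = 0.6305; Q < K (proceeds forward)

Q₀ = 0.6305 vs Keq = 218.1 ⇒ Q<K, forward
Step 1:
                    X           D
  Initial     0.01282     0.01018
  Change     -0.01136     0.01136
  Equil      0.001459     0.02154
  solve Keq expr → x = 0.005681; check Q = 218.1
Then remove 0.005513 M of D.
Step 2:
                    X           D
  Initial    0.001459     0.01603
  Change  -3.4963e-04  3.4963e-04
  Equil      0.001109     0.01638
  solve Keq expr → x = 1.7481e-04; check Q = 218.1
Then change container volume by factor 1.5 (V_new/V_old).
Step 3:
                    X           D
  Initial  7.3934e-04     0.01092
  Change            0           0
  Equil    7.3934e-04     0.01092
  solve Keq expr → x = 0; check Q = 218.1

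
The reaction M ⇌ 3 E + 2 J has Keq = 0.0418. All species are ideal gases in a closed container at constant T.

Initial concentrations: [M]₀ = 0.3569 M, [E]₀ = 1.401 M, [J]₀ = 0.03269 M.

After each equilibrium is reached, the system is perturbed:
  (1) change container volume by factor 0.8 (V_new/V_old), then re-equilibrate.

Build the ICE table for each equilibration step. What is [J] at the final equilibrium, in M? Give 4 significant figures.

Q₀ = 0.008234 vs Keq = 0.0418 ⇒ Q<K, forward
Step 1:
                   M          E          J
  init        0.3569      1.401    0.03269
  Δ         -0.01762    0.05286    0.03524
  eq          0.3393      1.454    0.06793
  solve Keq expr → x = 0.01762; check Q = 0.0418
Then change container volume by factor 0.8 (V_new/V_old).
Step 2:
                   M          E          J
  init        0.4241      1.817    0.08492
  Δ          0.01387    -0.0416   -0.02774
  eq           0.438      1.776    0.05718
  solve Keq expr → x = -0.01387; check Q = 0.0418

[J]_eq = 0.05718 M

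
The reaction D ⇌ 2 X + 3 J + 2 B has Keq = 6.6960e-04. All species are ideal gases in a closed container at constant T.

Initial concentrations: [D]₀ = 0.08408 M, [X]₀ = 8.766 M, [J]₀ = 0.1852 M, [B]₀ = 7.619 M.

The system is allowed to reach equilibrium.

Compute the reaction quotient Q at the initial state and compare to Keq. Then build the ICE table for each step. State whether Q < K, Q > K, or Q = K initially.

Q₀ = 337; Q > K (proceeds reverse)

Q₀ = 337 vs Keq = 6.6960e-04 ⇒ Q>K, reverse
Step 1:
                  D         X         J         B
  init      0.08408     8.766    0.1852     7.619
  Δ         0.06078   -0.1216   -0.1824   -0.1216
  eq         0.1449     8.644  0.002848     7.497
  solve Keq expr → x = -0.06078; check Q = 6.6960e-04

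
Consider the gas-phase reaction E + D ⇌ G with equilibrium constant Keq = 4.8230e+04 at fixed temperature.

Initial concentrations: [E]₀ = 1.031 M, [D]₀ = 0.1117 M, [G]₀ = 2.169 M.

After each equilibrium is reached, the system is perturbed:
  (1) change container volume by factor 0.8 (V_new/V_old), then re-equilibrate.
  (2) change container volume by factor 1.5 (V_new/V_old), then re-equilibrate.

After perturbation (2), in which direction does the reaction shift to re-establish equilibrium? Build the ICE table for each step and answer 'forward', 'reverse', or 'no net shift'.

Q₀ = 18.83 vs Keq = 4.8230e+04 ⇒ Q<K, forward
Step 1:
                   E          D          G
  Initial      1.031     0.1117      2.169
  Change     -0.1116    -0.1116     0.1116
  Equil       0.9194 5.1435e-05      2.281
  solve Keq expr → x = 0.1116; check Q = 4.8230e+04
Then change container volume by factor 0.8 (V_new/V_old).
Step 2:
                   E          D          G
  Initial      1.149 6.4294e-05      2.851
  Change  -1.2858e-05 -1.2858e-05 1.2858e-05
  Equil        1.149 5.1436e-05      2.851
  solve Keq expr → x = 1.2858e-05; check Q = 4.8230e+04
Then change container volume by factor 1.5 (V_new/V_old).
Step 3:
                   E          D          G
  Initial     0.7661 3.4291e-05      1.901
  Change  1.7144e-05 1.7144e-05 -1.7144e-05
  Equil       0.7661 5.1434e-05      1.901
  solve Keq expr → x = -1.7144e-05; check Q = 4.8230e+04

Direction: reverse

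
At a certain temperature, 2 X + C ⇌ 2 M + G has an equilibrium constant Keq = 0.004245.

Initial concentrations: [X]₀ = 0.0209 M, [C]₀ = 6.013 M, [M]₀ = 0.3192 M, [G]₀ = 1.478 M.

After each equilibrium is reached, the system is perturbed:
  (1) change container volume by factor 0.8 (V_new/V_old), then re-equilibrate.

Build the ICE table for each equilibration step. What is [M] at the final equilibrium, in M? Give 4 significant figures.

[M]_eq = 0.05209 M

Q₀ = 57.33 vs Keq = 0.004245 ⇒ Q>K, reverse
Step 1:
                   X          C          M          G
  init        0.0209      6.013     0.3192      1.478
  Δ           0.2775     0.1388    -0.2775    -0.1388
  eq          0.2984      6.152    0.04167      1.339
  solve Keq expr → x = -0.1388; check Q = 0.004245
Then change container volume by factor 0.8 (V_new/V_old).
Step 2:
                   X          C          M          G
  init         0.373       7.69    0.05209      1.674
  Δ                0          0          0          0
  eq           0.373       7.69    0.05209      1.674
  solve Keq expr → x = 0; check Q = 0.004245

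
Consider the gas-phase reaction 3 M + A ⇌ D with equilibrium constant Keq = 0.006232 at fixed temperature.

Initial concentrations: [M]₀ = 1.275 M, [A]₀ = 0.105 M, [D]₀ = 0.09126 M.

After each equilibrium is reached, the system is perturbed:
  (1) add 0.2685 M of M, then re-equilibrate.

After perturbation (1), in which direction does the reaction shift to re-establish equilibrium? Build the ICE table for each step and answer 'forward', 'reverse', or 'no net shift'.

Direction: forward

Q₀ = 0.4193 vs Keq = 0.006232 ⇒ Q>K, reverse
Step 1:
                    M           A           D
  init          1.275       0.105     0.09126
  Δ            0.2608     0.08693    -0.08693
  eq            1.536      0.1919    0.004333
  solve Keq expr → x = -0.08693; check Q = 0.006232
Then add 0.2685 M of M.
Step 2:
                    M           A           D
  init          1.804      0.1919    0.004333
  Δ         -0.007543   -0.002514    0.002514
  eq            1.797      0.1894    0.006847
  solve Keq expr → x = 0.002514; check Q = 0.006232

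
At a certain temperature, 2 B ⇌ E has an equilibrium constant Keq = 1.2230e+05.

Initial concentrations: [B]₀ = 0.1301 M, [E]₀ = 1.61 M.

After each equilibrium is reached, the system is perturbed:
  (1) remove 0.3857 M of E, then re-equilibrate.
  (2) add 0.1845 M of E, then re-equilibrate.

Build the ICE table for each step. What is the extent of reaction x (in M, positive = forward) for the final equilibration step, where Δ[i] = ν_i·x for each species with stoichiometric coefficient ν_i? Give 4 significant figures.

Q₀ = 95.12 vs Keq = 1.2230e+05 ⇒ Q<K, forward
Step 1:
                  B         E
  init       0.1301      1.61
  Δ         -0.1264    0.0632
  eq       0.003699     1.673
  solve Keq expr → x = 0.0632; check Q = 1.2230e+05
Then remove 0.3857 M of E.
Step 2:
                  B         E
  init     0.003699     1.288
  Δ       -4.5392e-04 2.2696e-04
  eq       0.003245     1.288
  solve Keq expr → x = 2.2696e-04; check Q = 1.2230e+05
Then add 0.1845 M of E.
Step 3:
                  B         E
  init     0.003245     1.472
  Δ       2.2455e-04 -1.1227e-04
  eq       0.003469     1.472
  solve Keq expr → x = -1.1227e-04; check Q = 1.2230e+05

x = -1.1227e-04 M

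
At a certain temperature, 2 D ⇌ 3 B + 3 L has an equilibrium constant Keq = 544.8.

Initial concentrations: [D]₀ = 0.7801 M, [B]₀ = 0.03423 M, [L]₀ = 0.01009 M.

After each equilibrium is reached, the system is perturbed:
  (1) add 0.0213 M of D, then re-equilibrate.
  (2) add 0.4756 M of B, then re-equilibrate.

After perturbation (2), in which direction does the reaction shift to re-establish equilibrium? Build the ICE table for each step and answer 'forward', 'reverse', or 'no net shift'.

Q₀ = 6.7701e-11 vs Keq = 544.8 ⇒ Q<K, forward
Step 1:
                    D           B           L
  Initial      0.7801     0.03423     0.01009
  Change      -0.7222       1.083       1.083
  Equil       0.05787       1.118       1.093
  solve Keq expr → x = 0.3611; check Q = 544.8
Then add 0.0213 M of D.
Step 2:
                    D           B           L
  Initial     0.07917       1.118       1.093
  Change     -0.01716     0.02574     0.02574
  Equil       0.06201       1.143       1.119
  solve Keq expr → x = 0.008581; check Q = 544.8
Then add 0.4756 M of B.
Step 3:
                    D           B           L
  Initial     0.06201       1.619       1.119
  Change      0.03163    -0.04744    -0.04744
  Equil       0.09364       1.571       1.072
  solve Keq expr → x = -0.01581; check Q = 544.8

Direction: reverse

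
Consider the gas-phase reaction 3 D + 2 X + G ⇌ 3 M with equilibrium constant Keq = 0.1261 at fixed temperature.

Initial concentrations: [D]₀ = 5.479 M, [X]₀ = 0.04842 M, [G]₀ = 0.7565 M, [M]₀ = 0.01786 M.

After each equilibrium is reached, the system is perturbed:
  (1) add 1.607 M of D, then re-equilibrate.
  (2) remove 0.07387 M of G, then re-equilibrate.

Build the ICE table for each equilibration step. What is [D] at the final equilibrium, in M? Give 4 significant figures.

[D]_eq = 7.02 M

Q₀ = 1.9529e-05 vs Keq = 0.1261 ⇒ Q<K, forward
Step 1:
                  D         X         G         M
  I           5.479   0.04842    0.7565   0.01786
  C        -0.06355  -0.04237  -0.02118   0.06355
  E           5.415  0.006053    0.7353   0.08141
  solve Keq expr → x = 0.02118; check Q = 0.1261
Then add 1.607 M of D.
Step 2:
                  D         X         G         M
  I           7.022  0.006053    0.7353   0.08141
  C       -0.002624 -0.001749 -8.7459e-04  0.002624
  E            7.02  0.004304    0.7344   0.08403
  solve Keq expr → x = 8.7459e-04; check Q = 0.1261
Then remove 0.07387 M of G.
Step 3:
                  D         X         G         M
  I            7.02  0.004304    0.6606   0.08403
  C       3.1248e-04 2.0832e-04 1.0416e-04 -3.1248e-04
  E            7.02  0.004512    0.6607   0.08372
  solve Keq expr → x = -1.0416e-04; check Q = 0.1261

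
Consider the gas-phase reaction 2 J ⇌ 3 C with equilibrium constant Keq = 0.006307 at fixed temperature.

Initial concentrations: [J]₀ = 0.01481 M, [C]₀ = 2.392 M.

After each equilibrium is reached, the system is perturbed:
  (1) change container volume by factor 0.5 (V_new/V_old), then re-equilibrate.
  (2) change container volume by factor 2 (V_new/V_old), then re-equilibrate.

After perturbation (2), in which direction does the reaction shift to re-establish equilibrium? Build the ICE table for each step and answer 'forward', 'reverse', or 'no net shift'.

Direction: forward

Q₀ = 6.2398e+04 vs Keq = 0.006307 ⇒ Q>K, reverse
Step 1:
                    J           C
  Initial     0.01481       2.392
  Change        1.437      -2.155
  Equil         1.452      0.2369
  solve Keq expr → x = -0.7184; check Q = 0.006307
Then change container volume by factor 0.5 (V_new/V_old).
Step 2:
                    J           C
  Initial       2.903      0.4737
  Change      0.06162    -0.09243
  Equil         2.965      0.3813
  solve Keq expr → x = -0.03081; check Q = 0.006307
Then change container volume by factor 2 (V_new/V_old).
Step 3:
                    J           C
  Initial       1.482      0.1906
  Change     -0.03081     0.04621
  Equil         1.452      0.2369
  solve Keq expr → x = 0.0154; check Q = 0.006307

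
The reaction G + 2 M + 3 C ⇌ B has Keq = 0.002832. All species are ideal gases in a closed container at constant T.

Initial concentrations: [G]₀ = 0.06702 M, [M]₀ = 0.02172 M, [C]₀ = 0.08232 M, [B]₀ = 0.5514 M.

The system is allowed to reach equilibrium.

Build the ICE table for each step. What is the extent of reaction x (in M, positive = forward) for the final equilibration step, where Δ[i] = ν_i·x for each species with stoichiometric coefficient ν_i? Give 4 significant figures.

x = -0.541 M

Q₀ = 3.1263e+07 vs Keq = 0.002832 ⇒ Q>K, reverse
Step 1:
                  G         M         C         B
  Initial   0.06702   0.02172   0.08232    0.5514
  Change      0.541     1.082     1.623    -0.541
  Equil       0.608     1.104     1.705    0.0104
  solve Keq expr → x = -0.541; check Q = 0.002832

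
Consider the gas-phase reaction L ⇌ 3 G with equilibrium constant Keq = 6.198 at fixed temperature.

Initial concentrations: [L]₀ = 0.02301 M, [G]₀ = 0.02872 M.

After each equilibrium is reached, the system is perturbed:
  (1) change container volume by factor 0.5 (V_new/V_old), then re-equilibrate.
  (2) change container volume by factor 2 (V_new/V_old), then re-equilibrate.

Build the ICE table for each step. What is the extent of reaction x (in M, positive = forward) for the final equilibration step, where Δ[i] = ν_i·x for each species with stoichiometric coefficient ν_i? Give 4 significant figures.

x = 4.2297e-04 M

Q₀ = 0.00103 vs Keq = 6.198 ⇒ Q<K, forward
Step 1:
                    L           G
  I           0.02301     0.02872
  C          -0.02286     0.06858
  E        1.4864e-04      0.0973
  solve Keq expr → x = 0.02286; check Q = 6.198
Then change container volume by factor 0.5 (V_new/V_old).
Step 2:
                    L           G
  I        2.9728e-04      0.1946
  C        8.4593e-04   -0.002538
  E          0.001143      0.1921
  solve Keq expr → x = -8.4593e-04; check Q = 6.198
Then change container volume by factor 2 (V_new/V_old).
Step 3:
                    L           G
  I        5.7161e-04     0.09604
  C       -4.2297e-04    0.001269
  E        1.4864e-04      0.0973
  solve Keq expr → x = 4.2297e-04; check Q = 6.198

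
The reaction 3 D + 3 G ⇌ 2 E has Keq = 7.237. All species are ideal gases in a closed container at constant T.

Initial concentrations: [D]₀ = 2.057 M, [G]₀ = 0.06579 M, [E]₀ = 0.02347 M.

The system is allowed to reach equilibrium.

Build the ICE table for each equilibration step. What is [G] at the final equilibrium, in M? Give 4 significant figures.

Q₀ = 0.2223 vs Keq = 7.237 ⇒ Q<K, forward
Step 1:
                   D          G          E
  Initial      2.057    0.06579    0.02347
  Change    -0.03319   -0.03319    0.02212
  Equil        2.024     0.0326    0.04559
  solve Keq expr → x = 0.01106; check Q = 7.237

[G]_eq = 0.0326 M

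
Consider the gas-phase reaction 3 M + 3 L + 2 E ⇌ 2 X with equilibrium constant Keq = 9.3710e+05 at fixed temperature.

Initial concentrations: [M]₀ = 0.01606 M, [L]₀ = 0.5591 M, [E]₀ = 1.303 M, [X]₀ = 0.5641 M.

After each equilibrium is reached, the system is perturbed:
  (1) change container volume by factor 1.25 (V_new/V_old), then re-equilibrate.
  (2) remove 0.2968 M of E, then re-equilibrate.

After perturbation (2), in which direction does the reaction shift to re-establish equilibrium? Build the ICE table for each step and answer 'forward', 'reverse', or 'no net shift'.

Direction: reverse

Q₀ = 2.5889e+05 vs Keq = 9.3710e+05 ⇒ Q<K, forward
Step 1:
                    M           L           E           X
  init        0.01606      0.5591       1.303      0.5641
  Δ         -0.005433   -0.005433   -0.003622    0.003622
  eq          0.01063      0.5537       1.299      0.5677
  solve Keq expr → x = 0.001811; check Q = 9.3710e+05
Then change container volume by factor 1.25 (V_new/V_old).
Step 2:
                    M           L           E           X
  init       0.008502      0.4429        1.04      0.4542
  Δ          0.004563    0.004563    0.003042   -0.003042
  eq          0.01306      0.4475       1.043      0.4511
  solve Keq expr → x = -0.001521; check Q = 9.3710e+05
Then remove 0.2968 M of E.
Step 3:
                    M           L           E           X
  init        0.01306      0.4475      0.7457      0.4511
  Δ          0.003079    0.003079    0.002053   -0.002053
  eq          0.01614      0.4506      0.7478      0.4491
  solve Keq expr → x = -0.001026; check Q = 9.3710e+05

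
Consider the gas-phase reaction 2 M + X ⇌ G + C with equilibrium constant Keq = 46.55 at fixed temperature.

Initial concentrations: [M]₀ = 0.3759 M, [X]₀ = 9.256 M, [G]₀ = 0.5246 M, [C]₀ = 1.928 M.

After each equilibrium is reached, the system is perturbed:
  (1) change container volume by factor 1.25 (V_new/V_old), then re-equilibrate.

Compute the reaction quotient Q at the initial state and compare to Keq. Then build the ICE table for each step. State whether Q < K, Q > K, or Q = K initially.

Q₀ = 0.7733 vs Keq = 46.55 ⇒ Q<K, forward
Step 1:
                    M           X           G           C
  init         0.3759       9.256      0.5246       1.928
  Δ           -0.3179     -0.1589      0.1589      0.1589
  eq          0.05804       9.097      0.6835       2.087
  solve Keq expr → x = 0.1589; check Q = 46.55
Then change container volume by factor 1.25 (V_new/V_old).
Step 2:
                    M           X           G           C
  init        0.04643       7.278      0.5468        1.67
  Δ          0.005304    0.002652   -0.002652   -0.002652
  eq          0.05174        7.28      0.5442       1.667
  solve Keq expr → x = -0.002652; check Q = 46.55

Q₀ = 0.7733; Q < K (proceeds forward)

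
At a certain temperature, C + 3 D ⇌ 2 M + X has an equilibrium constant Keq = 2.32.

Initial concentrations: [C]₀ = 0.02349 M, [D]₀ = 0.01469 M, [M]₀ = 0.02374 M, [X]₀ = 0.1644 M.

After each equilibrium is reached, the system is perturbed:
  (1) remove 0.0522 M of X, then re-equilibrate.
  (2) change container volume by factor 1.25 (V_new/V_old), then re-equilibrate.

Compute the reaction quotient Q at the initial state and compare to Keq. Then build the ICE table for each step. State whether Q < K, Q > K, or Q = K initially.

Q₀ = 1244; Q > K (proceeds reverse)

Q₀ = 1244 vs Keq = 2.32 ⇒ Q>K, reverse
Step 1:
                   C          D          M          X
  init       0.02349    0.01469    0.02374     0.1644
  Δ         0.008931    0.02679   -0.01786  -0.008931
  eq         0.03242    0.04148   0.005877     0.1555
  solve Keq expr → x = -0.008931; check Q = 2.32
Then remove 0.0522 M of X.
Step 2:
                   C          D          M          X
  init       0.03242    0.04148   0.005877     0.1033
  Δ       -4.5768e-04  -0.001373 9.1536e-04 4.5768e-04
  eq         0.03196    0.04011   0.006792     0.1037
  solve Keq expr → x = 4.5768e-04; check Q = 2.32
Then change container volume by factor 1.25 (V_new/V_old).
Step 3:
                   C          D          M          X
  init       0.02557    0.03209   0.005434    0.08298
  Δ       2.0396e-04 6.1188e-04 -4.0792e-04 -2.0396e-04
  eq         0.02577     0.0327   0.005026    0.08278
  solve Keq expr → x = -2.0396e-04; check Q = 2.32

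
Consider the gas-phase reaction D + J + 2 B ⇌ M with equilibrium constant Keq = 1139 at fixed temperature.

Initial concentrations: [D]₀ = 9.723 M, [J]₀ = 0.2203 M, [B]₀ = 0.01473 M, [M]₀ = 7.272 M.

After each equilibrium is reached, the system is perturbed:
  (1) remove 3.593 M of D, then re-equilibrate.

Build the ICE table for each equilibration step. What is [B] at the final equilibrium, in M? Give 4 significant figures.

[B]_eq = 0.0649 M

Q₀ = 1.5647e+04 vs Keq = 1139 ⇒ Q>K, reverse
Step 1:
                  D         J         B         M
  I           9.723    0.2203   0.01473     7.272
  C         0.01878   0.01878   0.03756  -0.01878
  E           9.742    0.2391   0.05229     7.253
  solve Keq expr → x = -0.01878; check Q = 1139
Then remove 3.593 M of D.
Step 2:
                  D         J         B         M
  I           6.149    0.2391   0.05229     7.253
  C        0.006307  0.006307   0.01261 -0.006307
  E           6.155    0.2454    0.0649     7.247
  solve Keq expr → x = -0.006307; check Q = 1139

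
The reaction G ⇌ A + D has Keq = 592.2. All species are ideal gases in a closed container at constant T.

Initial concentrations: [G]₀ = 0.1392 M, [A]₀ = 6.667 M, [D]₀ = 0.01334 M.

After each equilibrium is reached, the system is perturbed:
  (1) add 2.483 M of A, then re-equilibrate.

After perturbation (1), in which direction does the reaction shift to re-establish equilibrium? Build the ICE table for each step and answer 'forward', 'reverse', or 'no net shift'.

Direction: reverse

Q₀ = 0.6389 vs Keq = 592.2 ⇒ Q<K, forward
Step 1:
                    G           A           D
  I            0.1392       6.667     0.01334
  C           -0.1375      0.1375      0.1375
  E          0.001733       6.804      0.1508
  solve Keq expr → x = 0.1375; check Q = 592.2
Then add 2.483 M of A.
Step 2:
                    G           A           D
  I          0.001733       9.287      0.1508
  C        6.2239e-04 -6.2239e-04 -6.2239e-04
  E          0.002355       9.287      0.1502
  solve Keq expr → x = -6.2239e-04; check Q = 592.2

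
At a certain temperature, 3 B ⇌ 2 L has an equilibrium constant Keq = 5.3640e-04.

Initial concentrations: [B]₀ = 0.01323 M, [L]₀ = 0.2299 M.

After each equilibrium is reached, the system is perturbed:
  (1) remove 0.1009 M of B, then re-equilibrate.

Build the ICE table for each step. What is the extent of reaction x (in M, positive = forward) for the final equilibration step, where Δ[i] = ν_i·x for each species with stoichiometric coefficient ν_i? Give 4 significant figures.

x = -9.3506e-04 M

Q₀ = 2.2824e+04 vs Keq = 5.3640e-04 ⇒ Q>K, reverse
Step 1:
                   B          L
  I          0.01323     0.2299
  C           0.3376    -0.2251
  E           0.3509   0.004813
  solve Keq expr → x = -0.1125; check Q = 5.3640e-04
Then remove 0.1009 M of B.
Step 2:
                   B          L
  I             0.25   0.004813
  C         0.002805   -0.00187
  E           0.2528   0.002943
  solve Keq expr → x = -9.3506e-04; check Q = 5.3640e-04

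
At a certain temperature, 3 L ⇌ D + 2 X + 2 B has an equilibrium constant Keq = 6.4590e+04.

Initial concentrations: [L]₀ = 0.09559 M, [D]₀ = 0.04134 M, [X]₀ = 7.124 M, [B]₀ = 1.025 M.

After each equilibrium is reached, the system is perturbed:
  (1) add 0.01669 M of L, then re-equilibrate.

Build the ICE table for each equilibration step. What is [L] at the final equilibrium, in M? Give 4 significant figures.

Q₀ = 2524 vs Keq = 6.4590e+04 ⇒ Q<K, forward
Step 1:
                   L          D          X          B
  init       0.09559    0.04134      7.124      1.025
  Δ          -0.0577    0.01923    0.03846    0.03846
  eq         0.03789    0.06057      7.162      1.063
  solve Keq expr → x = 0.01923; check Q = 6.4590e+04
Then add 0.01669 M of L.
Step 2:
                   L          D          X          B
  init       0.05458    0.06057      7.162      1.063
  Δ         -0.01536   0.005121    0.01024    0.01024
  eq         0.03922    0.06569      7.173      1.074
  solve Keq expr → x = 0.005121; check Q = 6.4590e+04

[L]_eq = 0.03922 M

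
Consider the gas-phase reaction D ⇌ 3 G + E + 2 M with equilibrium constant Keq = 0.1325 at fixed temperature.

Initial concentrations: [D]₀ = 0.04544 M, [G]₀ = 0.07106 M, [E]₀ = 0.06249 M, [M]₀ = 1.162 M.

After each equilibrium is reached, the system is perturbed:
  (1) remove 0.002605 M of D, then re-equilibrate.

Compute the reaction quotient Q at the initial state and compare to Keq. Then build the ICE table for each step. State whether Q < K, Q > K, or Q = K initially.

Q₀ = 6.6629e-04 vs Keq = 0.1325 ⇒ Q<K, forward
Step 1:
                    D           G           E           M
  I           0.04544     0.07106     0.06249       1.162
  C          -0.03805      0.1142     0.03805      0.0761
  E           0.00739      0.1852      0.1005       1.238
  solve Keq expr → x = 0.03805; check Q = 0.1325
Then remove 0.002605 M of D.
Step 2:
                    D           G           E           M
  I          0.004785      0.1852      0.1005       1.238
  C          0.001812   -0.005437   -0.001812   -0.003625
  E          0.006597      0.1798     0.09873       1.234
  solve Keq expr → x = -0.001812; check Q = 0.1325

Q₀ = 6.6629e-04; Q < K (proceeds forward)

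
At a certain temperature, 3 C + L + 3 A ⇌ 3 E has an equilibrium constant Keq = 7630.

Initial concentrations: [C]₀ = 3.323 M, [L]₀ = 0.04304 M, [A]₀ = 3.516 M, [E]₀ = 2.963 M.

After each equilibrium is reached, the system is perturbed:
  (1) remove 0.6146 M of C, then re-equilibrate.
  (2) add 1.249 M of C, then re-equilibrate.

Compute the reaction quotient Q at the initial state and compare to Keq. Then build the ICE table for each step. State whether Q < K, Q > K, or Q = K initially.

Q₀ = 0.379 vs Keq = 7630 ⇒ Q<K, forward
Step 1:
                  C         L         A         E
  I           3.323   0.04304     3.516     2.963
  C         -0.1291  -0.04304   -0.1291    0.1291
  E           3.194 3.0611e-06     3.387     3.092
  solve Keq expr → x = 0.04304; check Q = 7630
Then remove 0.6146 M of C.
Step 2:
                  C         L         A         E
  I           2.579 3.0611e-06     3.387     3.092
  C       8.2527e-06 2.7509e-06 8.2527e-06 -8.2527e-06
  E           2.579 5.8120e-06     3.387     3.092
  solve Keq expr → x = -2.7509e-06; check Q = 7630
Then add 1.249 M of C.
Step 3:
                  C         L         A         E
  I           3.828 5.8120e-06     3.387     3.092
  C       -1.2103e-05 -4.0344e-06 -1.2103e-05 1.2103e-05
  E           3.828 1.7776e-06     3.387     3.092
  solve Keq expr → x = 4.0344e-06; check Q = 7630

Q₀ = 0.379; Q < K (proceeds forward)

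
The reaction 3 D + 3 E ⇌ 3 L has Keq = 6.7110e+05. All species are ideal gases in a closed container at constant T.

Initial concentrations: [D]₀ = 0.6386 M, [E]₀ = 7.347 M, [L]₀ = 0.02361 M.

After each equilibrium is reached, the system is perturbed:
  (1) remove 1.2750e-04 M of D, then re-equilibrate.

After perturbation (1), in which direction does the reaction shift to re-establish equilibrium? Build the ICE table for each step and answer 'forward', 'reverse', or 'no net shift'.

Direction: reverse

Q₀ = 1.2743e-07 vs Keq = 6.7110e+05 ⇒ Q<K, forward
Step 1:
                   D          E          L
  init        0.6386      7.347    0.02361
  Δ          -0.6375    -0.6375     0.6375
  eq        0.001125       6.71     0.6611
  solve Keq expr → x = 0.2125; check Q = 6.7110e+05
Then remove 1.2750e-04 M of D.
Step 2:
                   D          E          L
  init    9.9789e-04       6.71     0.6611
  Δ       1.2726e-04 1.2726e-04 -1.2726e-04
  eq        0.001125       6.71      0.661
  solve Keq expr → x = -4.2421e-05; check Q = 6.7110e+05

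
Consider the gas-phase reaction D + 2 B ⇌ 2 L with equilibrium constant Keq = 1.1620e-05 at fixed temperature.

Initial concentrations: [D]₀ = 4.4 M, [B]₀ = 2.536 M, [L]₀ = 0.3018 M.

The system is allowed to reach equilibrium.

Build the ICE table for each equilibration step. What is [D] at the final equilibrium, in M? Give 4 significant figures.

Q₀ = 0.003219 vs Keq = 1.1620e-05 ⇒ Q>K, reverse
Step 1:
                   D          B          L
  I              4.4      2.536     0.3018
  C           0.1407     0.2813    -0.2813
  E            4.541      2.817    0.02046
  solve Keq expr → x = -0.1407; check Q = 1.1620e-05

[D]_eq = 4.541 M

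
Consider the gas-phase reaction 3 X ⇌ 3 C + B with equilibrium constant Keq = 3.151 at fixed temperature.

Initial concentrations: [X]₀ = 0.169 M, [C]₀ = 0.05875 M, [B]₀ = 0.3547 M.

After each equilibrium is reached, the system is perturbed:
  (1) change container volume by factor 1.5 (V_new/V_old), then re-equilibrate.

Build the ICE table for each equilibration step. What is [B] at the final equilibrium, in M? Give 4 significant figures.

[B]_eq = 0.2587 M

Q₀ = 0.0149 vs Keq = 3.151 ⇒ Q<K, forward
Step 1:
                   X          C          B
  I            0.169    0.05875     0.3547
  C         -0.09343    0.09343    0.03114
  E          0.07557     0.1522     0.3858
  solve Keq expr → x = 0.03114; check Q = 3.151
Then change container volume by factor 1.5 (V_new/V_old).
Step 2:
                   X          C          B
  I          0.05038     0.1015     0.2572
  C        -0.004382   0.004382   0.001461
  E            0.046     0.1058     0.2587
  solve Keq expr → x = 0.001461; check Q = 3.151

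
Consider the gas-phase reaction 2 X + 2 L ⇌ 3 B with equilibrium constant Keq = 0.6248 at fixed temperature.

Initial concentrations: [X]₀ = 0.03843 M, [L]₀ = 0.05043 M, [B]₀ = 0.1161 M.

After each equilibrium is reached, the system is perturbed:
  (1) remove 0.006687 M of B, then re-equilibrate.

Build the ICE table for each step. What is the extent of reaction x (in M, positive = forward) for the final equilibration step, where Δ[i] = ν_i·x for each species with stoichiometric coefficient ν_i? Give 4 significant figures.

Q₀ = 416.7 vs Keq = 0.6248 ⇒ Q>K, reverse
Step 1:
                   X          L          B
  init       0.03843    0.05043     0.1161
  Δ          0.05219    0.05219   -0.07829
  eq         0.09062     0.1026    0.03781
  solve Keq expr → x = -0.0261; check Q = 0.6248
Then remove 0.006687 M of B.
Step 2:
                   X          L          B
  init       0.09062     0.1026    0.03112
  Δ        -0.003309  -0.003309   0.004964
  eq         0.08732    0.09932    0.03608
  solve Keq expr → x = 0.001655; check Q = 0.6248

x = 0.001655 M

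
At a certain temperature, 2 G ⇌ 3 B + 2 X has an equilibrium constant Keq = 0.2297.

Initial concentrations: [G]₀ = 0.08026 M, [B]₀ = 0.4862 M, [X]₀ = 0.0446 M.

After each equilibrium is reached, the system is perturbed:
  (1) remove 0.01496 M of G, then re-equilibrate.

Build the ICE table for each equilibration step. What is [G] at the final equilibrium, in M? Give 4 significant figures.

Q₀ = 0.03549 vs Keq = 0.2297 ⇒ Q<K, forward
Step 1:
                    G           B           X
  Initial     0.08026      0.4862      0.0446
  Change     -0.02511     0.03767     0.02511
  Equil       0.05515      0.5239     0.06971
  solve Keq expr → x = 0.01256; check Q = 0.2297
Then remove 0.01496 M of G.
Step 2:
                    G           B           X
  Initial     0.04019      0.5239     0.06971
  Change     0.007475    -0.01121   -0.007475
  Equil       0.04766      0.5127     0.06224
  solve Keq expr → x = -0.003737; check Q = 0.2297

[G]_eq = 0.04766 M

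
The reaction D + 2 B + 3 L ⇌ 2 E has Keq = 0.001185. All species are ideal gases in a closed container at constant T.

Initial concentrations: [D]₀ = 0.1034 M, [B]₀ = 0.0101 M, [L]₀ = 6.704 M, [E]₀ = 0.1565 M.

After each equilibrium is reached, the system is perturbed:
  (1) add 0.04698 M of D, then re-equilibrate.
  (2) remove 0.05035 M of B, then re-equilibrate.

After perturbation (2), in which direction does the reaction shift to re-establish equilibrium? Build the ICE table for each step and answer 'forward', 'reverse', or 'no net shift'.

Q₀ = 7.707 vs Keq = 0.001185 ⇒ Q>K, reverse
Step 1:
                   D          B          L          E
  Initial     0.1034     0.0101      6.704     0.1565
  Change     0.06145     0.1229     0.1843    -0.1229
  Equil       0.1648      0.133      6.888    0.03361
  solve Keq expr → x = -0.06145; check Q = 0.001185
Then add 0.04698 M of D.
Step 2:
                   D          B          L          E
  Initial     0.2118      0.133      6.888    0.03361
  Change   -0.001672  -0.003344  -0.005016   0.003344
  Equil       0.2102     0.1297      6.883    0.03695
  solve Keq expr → x = 0.001672; check Q = 0.001185
Then remove 0.05035 M of B.
Step 3:
                   D          B          L          E
  Initial     0.2102     0.0793      6.883    0.03695
  Change    0.005419    0.01084    0.01626   -0.01084
  Equil       0.2156    0.09014        6.9    0.02611
  solve Keq expr → x = -0.005419; check Q = 0.001185

Direction: reverse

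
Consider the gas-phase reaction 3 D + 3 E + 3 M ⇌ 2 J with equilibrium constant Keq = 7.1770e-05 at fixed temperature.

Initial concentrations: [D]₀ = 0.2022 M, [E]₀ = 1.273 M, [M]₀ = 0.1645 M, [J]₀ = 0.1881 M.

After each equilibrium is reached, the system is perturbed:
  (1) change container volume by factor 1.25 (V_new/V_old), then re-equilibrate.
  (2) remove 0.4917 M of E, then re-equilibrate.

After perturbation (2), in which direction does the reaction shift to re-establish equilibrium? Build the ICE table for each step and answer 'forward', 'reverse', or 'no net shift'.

Direction: reverse

Q₀ = 466.1 vs Keq = 7.1770e-05 ⇒ Q>K, reverse
Step 1:
                  D         E         M         J
  I          0.2022     1.273    0.1645    0.1881
  C          0.2797    0.2797    0.2797   -0.1865
  E          0.4819     1.553    0.4442  0.001624
  solve Keq expr → x = -0.09324; check Q = 7.1770e-05
Then change container volume by factor 1.25 (V_new/V_old).
Step 2:
                  D         E         M         J
  I          0.3855     1.242    0.3554  0.001299
  C        0.001047  0.001047  0.001047 -6.9820e-04
  E          0.3866     1.243    0.3564 6.0061e-04
  solve Keq expr → x = -3.4910e-04; check Q = 7.1770e-05
Then remove 0.4917 M of E.
Step 3:
                  D         E         M         J
  I          0.3866    0.7515    0.3564 6.0061e-04
  C       4.7546e-04 4.7546e-04 4.7546e-04 -3.1697e-04
  E          0.3871     0.752    0.3569 2.8364e-04
  solve Keq expr → x = -1.5849e-04; check Q = 7.1770e-05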